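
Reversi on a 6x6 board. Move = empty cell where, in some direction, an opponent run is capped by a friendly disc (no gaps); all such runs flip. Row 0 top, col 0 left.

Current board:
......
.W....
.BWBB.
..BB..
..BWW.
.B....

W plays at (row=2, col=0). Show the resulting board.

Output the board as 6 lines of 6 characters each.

Answer: ......
.W....
WWWBB.
..BB..
..BWW.
.B....

Derivation:
Place W at (2,0); scan 8 dirs for brackets.
Dir NW: edge -> no flip
Dir N: first cell '.' (not opp) -> no flip
Dir NE: first cell 'W' (not opp) -> no flip
Dir W: edge -> no flip
Dir E: opp run (2,1) capped by W -> flip
Dir SW: edge -> no flip
Dir S: first cell '.' (not opp) -> no flip
Dir SE: first cell '.' (not opp) -> no flip
All flips: (2,1)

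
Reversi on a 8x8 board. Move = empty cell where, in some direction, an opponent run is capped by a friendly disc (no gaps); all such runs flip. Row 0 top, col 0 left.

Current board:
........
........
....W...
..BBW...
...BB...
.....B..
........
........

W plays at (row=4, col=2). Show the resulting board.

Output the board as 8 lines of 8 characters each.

Answer: ........
........
....W...
..BWW...
..WBB...
.....B..
........
........

Derivation:
Place W at (4,2); scan 8 dirs for brackets.
Dir NW: first cell '.' (not opp) -> no flip
Dir N: opp run (3,2), next='.' -> no flip
Dir NE: opp run (3,3) capped by W -> flip
Dir W: first cell '.' (not opp) -> no flip
Dir E: opp run (4,3) (4,4), next='.' -> no flip
Dir SW: first cell '.' (not opp) -> no flip
Dir S: first cell '.' (not opp) -> no flip
Dir SE: first cell '.' (not opp) -> no flip
All flips: (3,3)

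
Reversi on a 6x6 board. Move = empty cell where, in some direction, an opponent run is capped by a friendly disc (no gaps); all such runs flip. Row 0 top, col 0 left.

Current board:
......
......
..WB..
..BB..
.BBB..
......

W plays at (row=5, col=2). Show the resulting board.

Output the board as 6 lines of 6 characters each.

Place W at (5,2); scan 8 dirs for brackets.
Dir NW: opp run (4,1), next='.' -> no flip
Dir N: opp run (4,2) (3,2) capped by W -> flip
Dir NE: opp run (4,3), next='.' -> no flip
Dir W: first cell '.' (not opp) -> no flip
Dir E: first cell '.' (not opp) -> no flip
Dir SW: edge -> no flip
Dir S: edge -> no flip
Dir SE: edge -> no flip
All flips: (3,2) (4,2)

Answer: ......
......
..WB..
..WB..
.BWB..
..W...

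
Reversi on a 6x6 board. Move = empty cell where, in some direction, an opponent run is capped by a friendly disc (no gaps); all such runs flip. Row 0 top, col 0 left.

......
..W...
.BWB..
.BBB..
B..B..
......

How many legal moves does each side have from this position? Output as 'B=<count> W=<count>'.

Answer: B=5 W=6

Derivation:
-- B to move --
(0,1): flips 1 -> legal
(0,2): flips 2 -> legal
(0,3): flips 1 -> legal
(1,1): flips 1 -> legal
(1,3): flips 1 -> legal
B mobility = 5
-- W to move --
(1,0): no bracket -> illegal
(1,1): no bracket -> illegal
(1,3): no bracket -> illegal
(1,4): no bracket -> illegal
(2,0): flips 1 -> legal
(2,4): flips 1 -> legal
(3,0): flips 1 -> legal
(3,4): flips 1 -> legal
(4,1): no bracket -> illegal
(4,2): flips 1 -> legal
(4,4): flips 1 -> legal
(5,0): no bracket -> illegal
(5,1): no bracket -> illegal
(5,2): no bracket -> illegal
(5,3): no bracket -> illegal
(5,4): no bracket -> illegal
W mobility = 6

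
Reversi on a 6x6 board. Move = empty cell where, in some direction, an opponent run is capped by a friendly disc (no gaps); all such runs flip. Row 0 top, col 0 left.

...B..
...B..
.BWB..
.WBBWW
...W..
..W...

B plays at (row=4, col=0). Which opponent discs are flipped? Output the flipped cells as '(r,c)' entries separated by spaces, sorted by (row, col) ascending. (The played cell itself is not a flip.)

Answer: (2,2) (3,1)

Derivation:
Dir NW: edge -> no flip
Dir N: first cell '.' (not opp) -> no flip
Dir NE: opp run (3,1) (2,2) capped by B -> flip
Dir W: edge -> no flip
Dir E: first cell '.' (not opp) -> no flip
Dir SW: edge -> no flip
Dir S: first cell '.' (not opp) -> no flip
Dir SE: first cell '.' (not opp) -> no flip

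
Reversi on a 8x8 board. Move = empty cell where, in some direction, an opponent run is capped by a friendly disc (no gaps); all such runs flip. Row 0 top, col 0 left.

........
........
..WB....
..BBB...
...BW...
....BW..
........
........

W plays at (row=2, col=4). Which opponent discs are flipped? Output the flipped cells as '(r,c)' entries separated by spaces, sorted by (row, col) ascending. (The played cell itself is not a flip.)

Dir NW: first cell '.' (not opp) -> no flip
Dir N: first cell '.' (not opp) -> no flip
Dir NE: first cell '.' (not opp) -> no flip
Dir W: opp run (2,3) capped by W -> flip
Dir E: first cell '.' (not opp) -> no flip
Dir SW: opp run (3,3), next='.' -> no flip
Dir S: opp run (3,4) capped by W -> flip
Dir SE: first cell '.' (not opp) -> no flip

Answer: (2,3) (3,4)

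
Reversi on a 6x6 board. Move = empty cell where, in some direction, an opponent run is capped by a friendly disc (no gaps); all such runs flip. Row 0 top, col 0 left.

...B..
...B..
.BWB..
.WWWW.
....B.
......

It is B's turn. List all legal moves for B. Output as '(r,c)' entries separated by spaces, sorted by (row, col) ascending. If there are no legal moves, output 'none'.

Answer: (1,1) (2,4) (4,0) (4,1) (4,3) (4,5)

Derivation:
(1,1): flips 2 -> legal
(1,2): no bracket -> illegal
(2,0): no bracket -> illegal
(2,4): flips 1 -> legal
(2,5): no bracket -> illegal
(3,0): no bracket -> illegal
(3,5): no bracket -> illegal
(4,0): flips 2 -> legal
(4,1): flips 2 -> legal
(4,2): no bracket -> illegal
(4,3): flips 2 -> legal
(4,5): flips 1 -> legal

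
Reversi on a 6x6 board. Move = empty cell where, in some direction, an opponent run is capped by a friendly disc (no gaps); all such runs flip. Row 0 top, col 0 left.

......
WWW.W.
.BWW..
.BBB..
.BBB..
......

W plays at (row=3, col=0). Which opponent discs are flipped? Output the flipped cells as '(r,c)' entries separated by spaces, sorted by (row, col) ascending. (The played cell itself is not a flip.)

Dir NW: edge -> no flip
Dir N: first cell '.' (not opp) -> no flip
Dir NE: opp run (2,1) capped by W -> flip
Dir W: edge -> no flip
Dir E: opp run (3,1) (3,2) (3,3), next='.' -> no flip
Dir SW: edge -> no flip
Dir S: first cell '.' (not opp) -> no flip
Dir SE: opp run (4,1), next='.' -> no flip

Answer: (2,1)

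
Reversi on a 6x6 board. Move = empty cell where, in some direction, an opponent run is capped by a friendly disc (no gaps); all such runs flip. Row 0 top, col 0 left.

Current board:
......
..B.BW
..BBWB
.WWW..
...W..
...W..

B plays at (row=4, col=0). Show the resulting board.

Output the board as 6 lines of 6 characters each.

Answer: ......
..B.BW
..BBWB
.BWW..
B..W..
...W..

Derivation:
Place B at (4,0); scan 8 dirs for brackets.
Dir NW: edge -> no flip
Dir N: first cell '.' (not opp) -> no flip
Dir NE: opp run (3,1) capped by B -> flip
Dir W: edge -> no flip
Dir E: first cell '.' (not opp) -> no flip
Dir SW: edge -> no flip
Dir S: first cell '.' (not opp) -> no flip
Dir SE: first cell '.' (not opp) -> no flip
All flips: (3,1)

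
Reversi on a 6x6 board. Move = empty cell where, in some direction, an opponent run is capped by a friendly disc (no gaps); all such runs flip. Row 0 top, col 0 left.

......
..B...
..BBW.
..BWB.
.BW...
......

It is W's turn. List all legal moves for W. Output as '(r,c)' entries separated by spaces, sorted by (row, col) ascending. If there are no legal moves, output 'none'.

(0,1): no bracket -> illegal
(0,2): flips 3 -> legal
(0,3): no bracket -> illegal
(1,1): flips 1 -> legal
(1,3): flips 1 -> legal
(1,4): no bracket -> illegal
(2,1): flips 2 -> legal
(2,5): no bracket -> illegal
(3,0): no bracket -> illegal
(3,1): flips 1 -> legal
(3,5): flips 1 -> legal
(4,0): flips 1 -> legal
(4,3): no bracket -> illegal
(4,4): flips 1 -> legal
(4,5): no bracket -> illegal
(5,0): no bracket -> illegal
(5,1): no bracket -> illegal
(5,2): no bracket -> illegal

Answer: (0,2) (1,1) (1,3) (2,1) (3,1) (3,5) (4,0) (4,4)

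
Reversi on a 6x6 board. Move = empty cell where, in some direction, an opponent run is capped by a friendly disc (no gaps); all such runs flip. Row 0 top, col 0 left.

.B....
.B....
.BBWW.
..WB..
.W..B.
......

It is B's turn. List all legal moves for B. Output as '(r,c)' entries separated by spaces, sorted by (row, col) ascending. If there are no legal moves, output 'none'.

Answer: (1,3) (1,5) (2,5) (3,1) (4,2) (4,3)

Derivation:
(1,2): no bracket -> illegal
(1,3): flips 1 -> legal
(1,4): no bracket -> illegal
(1,5): flips 1 -> legal
(2,5): flips 2 -> legal
(3,0): no bracket -> illegal
(3,1): flips 1 -> legal
(3,4): no bracket -> illegal
(3,5): no bracket -> illegal
(4,0): no bracket -> illegal
(4,2): flips 1 -> legal
(4,3): flips 1 -> legal
(5,0): no bracket -> illegal
(5,1): no bracket -> illegal
(5,2): no bracket -> illegal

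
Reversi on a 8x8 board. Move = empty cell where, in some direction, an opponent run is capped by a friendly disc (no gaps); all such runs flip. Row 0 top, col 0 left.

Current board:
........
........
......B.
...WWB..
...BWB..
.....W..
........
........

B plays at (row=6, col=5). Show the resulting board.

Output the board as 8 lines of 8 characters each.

Answer: ........
........
......B.
...WWB..
...BWB..
.....B..
.....B..
........

Derivation:
Place B at (6,5); scan 8 dirs for brackets.
Dir NW: first cell '.' (not opp) -> no flip
Dir N: opp run (5,5) capped by B -> flip
Dir NE: first cell '.' (not opp) -> no flip
Dir W: first cell '.' (not opp) -> no flip
Dir E: first cell '.' (not opp) -> no flip
Dir SW: first cell '.' (not opp) -> no flip
Dir S: first cell '.' (not opp) -> no flip
Dir SE: first cell '.' (not opp) -> no flip
All flips: (5,5)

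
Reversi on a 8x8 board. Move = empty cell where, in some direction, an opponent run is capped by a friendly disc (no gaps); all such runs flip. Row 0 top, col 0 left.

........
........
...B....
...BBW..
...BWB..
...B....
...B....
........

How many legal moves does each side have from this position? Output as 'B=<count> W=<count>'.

Answer: B=5 W=7

Derivation:
-- B to move --
(2,4): no bracket -> illegal
(2,5): flips 1 -> legal
(2,6): flips 2 -> legal
(3,6): flips 1 -> legal
(4,6): no bracket -> illegal
(5,4): flips 1 -> legal
(5,5): flips 1 -> legal
B mobility = 5
-- W to move --
(1,2): no bracket -> illegal
(1,3): no bracket -> illegal
(1,4): no bracket -> illegal
(2,2): flips 1 -> legal
(2,4): flips 1 -> legal
(2,5): no bracket -> illegal
(3,2): flips 2 -> legal
(3,6): no bracket -> illegal
(4,2): flips 1 -> legal
(4,6): flips 1 -> legal
(5,2): no bracket -> illegal
(5,4): no bracket -> illegal
(5,5): flips 1 -> legal
(5,6): no bracket -> illegal
(6,2): flips 1 -> legal
(6,4): no bracket -> illegal
(7,2): no bracket -> illegal
(7,3): no bracket -> illegal
(7,4): no bracket -> illegal
W mobility = 7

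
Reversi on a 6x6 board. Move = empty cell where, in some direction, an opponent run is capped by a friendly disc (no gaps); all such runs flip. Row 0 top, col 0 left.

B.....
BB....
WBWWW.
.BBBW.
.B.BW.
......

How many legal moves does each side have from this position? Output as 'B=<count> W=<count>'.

-- B to move --
(1,2): flips 1 -> legal
(1,3): flips 2 -> legal
(1,4): flips 1 -> legal
(1,5): flips 1 -> legal
(2,5): flips 4 -> legal
(3,0): flips 1 -> legal
(3,5): flips 1 -> legal
(4,5): flips 1 -> legal
(5,3): no bracket -> illegal
(5,4): no bracket -> illegal
(5,5): flips 1 -> legal
B mobility = 9
-- W to move --
(0,1): no bracket -> illegal
(0,2): flips 1 -> legal
(1,2): no bracket -> illegal
(3,0): flips 3 -> legal
(4,0): flips 1 -> legal
(4,2): flips 4 -> legal
(5,0): flips 2 -> legal
(5,1): no bracket -> illegal
(5,2): flips 1 -> legal
(5,3): flips 2 -> legal
(5,4): no bracket -> illegal
W mobility = 7

Answer: B=9 W=7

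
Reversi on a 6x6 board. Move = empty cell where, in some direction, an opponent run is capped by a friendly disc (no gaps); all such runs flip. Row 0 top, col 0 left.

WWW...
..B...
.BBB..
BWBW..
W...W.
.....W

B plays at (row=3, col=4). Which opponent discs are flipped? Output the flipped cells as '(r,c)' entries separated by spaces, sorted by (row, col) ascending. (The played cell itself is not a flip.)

Answer: (3,3)

Derivation:
Dir NW: first cell 'B' (not opp) -> no flip
Dir N: first cell '.' (not opp) -> no flip
Dir NE: first cell '.' (not opp) -> no flip
Dir W: opp run (3,3) capped by B -> flip
Dir E: first cell '.' (not opp) -> no flip
Dir SW: first cell '.' (not opp) -> no flip
Dir S: opp run (4,4), next='.' -> no flip
Dir SE: first cell '.' (not opp) -> no flip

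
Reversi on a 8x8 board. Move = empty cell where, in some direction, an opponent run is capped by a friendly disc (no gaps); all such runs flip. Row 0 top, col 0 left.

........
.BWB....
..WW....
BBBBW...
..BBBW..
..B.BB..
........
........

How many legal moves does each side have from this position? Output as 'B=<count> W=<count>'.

Answer: B=7 W=14

Derivation:
-- B to move --
(0,1): no bracket -> illegal
(0,2): flips 2 -> legal
(0,3): no bracket -> illegal
(1,4): flips 1 -> legal
(2,1): no bracket -> illegal
(2,4): flips 1 -> legal
(2,5): flips 1 -> legal
(3,5): flips 2 -> legal
(3,6): flips 1 -> legal
(4,6): flips 1 -> legal
(5,6): no bracket -> illegal
B mobility = 7
-- W to move --
(0,0): flips 1 -> legal
(0,1): no bracket -> illegal
(0,2): no bracket -> illegal
(0,3): flips 1 -> legal
(0,4): flips 1 -> legal
(1,0): flips 1 -> legal
(1,4): flips 1 -> legal
(2,0): no bracket -> illegal
(2,1): no bracket -> illegal
(2,4): no bracket -> illegal
(3,5): no bracket -> illegal
(4,0): flips 1 -> legal
(4,1): flips 4 -> legal
(4,6): no bracket -> illegal
(5,1): no bracket -> illegal
(5,3): flips 2 -> legal
(5,6): no bracket -> illegal
(6,1): flips 2 -> legal
(6,2): flips 3 -> legal
(6,3): flips 1 -> legal
(6,4): flips 2 -> legal
(6,5): flips 1 -> legal
(6,6): flips 3 -> legal
W mobility = 14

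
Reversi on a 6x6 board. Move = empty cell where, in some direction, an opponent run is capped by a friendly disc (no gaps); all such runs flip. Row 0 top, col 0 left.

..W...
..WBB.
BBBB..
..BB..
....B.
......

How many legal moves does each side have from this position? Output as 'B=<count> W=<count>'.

Answer: B=3 W=5

Derivation:
-- B to move --
(0,1): flips 1 -> legal
(0,3): flips 1 -> legal
(1,1): flips 1 -> legal
B mobility = 3
-- W to move --
(0,3): no bracket -> illegal
(0,4): no bracket -> illegal
(0,5): no bracket -> illegal
(1,0): no bracket -> illegal
(1,1): no bracket -> illegal
(1,5): flips 2 -> legal
(2,4): flips 1 -> legal
(2,5): no bracket -> illegal
(3,0): flips 1 -> legal
(3,1): no bracket -> illegal
(3,4): flips 1 -> legal
(3,5): no bracket -> illegal
(4,1): no bracket -> illegal
(4,2): flips 2 -> legal
(4,3): no bracket -> illegal
(4,5): no bracket -> illegal
(5,3): no bracket -> illegal
(5,4): no bracket -> illegal
(5,5): no bracket -> illegal
W mobility = 5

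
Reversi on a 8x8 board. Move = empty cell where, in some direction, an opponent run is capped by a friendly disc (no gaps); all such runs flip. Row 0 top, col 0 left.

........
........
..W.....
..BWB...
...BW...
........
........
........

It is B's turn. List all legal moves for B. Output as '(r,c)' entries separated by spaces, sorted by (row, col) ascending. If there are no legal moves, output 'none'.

(1,1): no bracket -> illegal
(1,2): flips 1 -> legal
(1,3): no bracket -> illegal
(2,1): no bracket -> illegal
(2,3): flips 1 -> legal
(2,4): no bracket -> illegal
(3,1): no bracket -> illegal
(3,5): no bracket -> illegal
(4,2): no bracket -> illegal
(4,5): flips 1 -> legal
(5,3): no bracket -> illegal
(5,4): flips 1 -> legal
(5,5): no bracket -> illegal

Answer: (1,2) (2,3) (4,5) (5,4)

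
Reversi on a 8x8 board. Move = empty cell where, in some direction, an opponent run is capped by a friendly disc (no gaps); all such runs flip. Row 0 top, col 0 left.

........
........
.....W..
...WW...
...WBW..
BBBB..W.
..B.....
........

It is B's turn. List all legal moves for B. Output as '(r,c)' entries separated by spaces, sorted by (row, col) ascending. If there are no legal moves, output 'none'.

Answer: (1,6) (2,2) (2,3) (2,4) (4,2) (4,6)

Derivation:
(1,4): no bracket -> illegal
(1,5): no bracket -> illegal
(1,6): flips 3 -> legal
(2,2): flips 1 -> legal
(2,3): flips 2 -> legal
(2,4): flips 1 -> legal
(2,6): no bracket -> illegal
(3,2): no bracket -> illegal
(3,5): no bracket -> illegal
(3,6): no bracket -> illegal
(4,2): flips 1 -> legal
(4,6): flips 1 -> legal
(4,7): no bracket -> illegal
(5,4): no bracket -> illegal
(5,5): no bracket -> illegal
(5,7): no bracket -> illegal
(6,5): no bracket -> illegal
(6,6): no bracket -> illegal
(6,7): no bracket -> illegal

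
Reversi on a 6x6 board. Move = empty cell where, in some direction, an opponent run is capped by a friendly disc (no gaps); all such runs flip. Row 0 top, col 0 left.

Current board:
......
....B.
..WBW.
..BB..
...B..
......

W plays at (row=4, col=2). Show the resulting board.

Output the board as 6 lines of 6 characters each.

Answer: ......
....B.
..WBW.
..WW..
..WB..
......

Derivation:
Place W at (4,2); scan 8 dirs for brackets.
Dir NW: first cell '.' (not opp) -> no flip
Dir N: opp run (3,2) capped by W -> flip
Dir NE: opp run (3,3) capped by W -> flip
Dir W: first cell '.' (not opp) -> no flip
Dir E: opp run (4,3), next='.' -> no flip
Dir SW: first cell '.' (not opp) -> no flip
Dir S: first cell '.' (not opp) -> no flip
Dir SE: first cell '.' (not opp) -> no flip
All flips: (3,2) (3,3)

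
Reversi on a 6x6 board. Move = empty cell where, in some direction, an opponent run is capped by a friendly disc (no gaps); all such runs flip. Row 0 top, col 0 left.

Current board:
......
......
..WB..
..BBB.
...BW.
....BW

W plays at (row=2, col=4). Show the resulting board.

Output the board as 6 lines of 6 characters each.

Place W at (2,4); scan 8 dirs for brackets.
Dir NW: first cell '.' (not opp) -> no flip
Dir N: first cell '.' (not opp) -> no flip
Dir NE: first cell '.' (not opp) -> no flip
Dir W: opp run (2,3) capped by W -> flip
Dir E: first cell '.' (not opp) -> no flip
Dir SW: opp run (3,3), next='.' -> no flip
Dir S: opp run (3,4) capped by W -> flip
Dir SE: first cell '.' (not opp) -> no flip
All flips: (2,3) (3,4)

Answer: ......
......
..WWW.
..BBW.
...BW.
....BW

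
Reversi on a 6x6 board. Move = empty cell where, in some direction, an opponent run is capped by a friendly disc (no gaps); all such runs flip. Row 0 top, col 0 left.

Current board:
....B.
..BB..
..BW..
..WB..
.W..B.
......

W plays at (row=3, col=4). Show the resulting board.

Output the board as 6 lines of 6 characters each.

Answer: ....B.
..BB..
..BW..
..WWW.
.W..B.
......

Derivation:
Place W at (3,4); scan 8 dirs for brackets.
Dir NW: first cell 'W' (not opp) -> no flip
Dir N: first cell '.' (not opp) -> no flip
Dir NE: first cell '.' (not opp) -> no flip
Dir W: opp run (3,3) capped by W -> flip
Dir E: first cell '.' (not opp) -> no flip
Dir SW: first cell '.' (not opp) -> no flip
Dir S: opp run (4,4), next='.' -> no flip
Dir SE: first cell '.' (not opp) -> no flip
All flips: (3,3)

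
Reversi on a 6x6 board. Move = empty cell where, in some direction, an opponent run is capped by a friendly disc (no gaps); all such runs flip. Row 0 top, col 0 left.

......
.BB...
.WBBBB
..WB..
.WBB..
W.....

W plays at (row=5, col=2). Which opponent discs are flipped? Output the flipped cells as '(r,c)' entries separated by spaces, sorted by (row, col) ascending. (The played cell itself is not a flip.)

Answer: (4,2)

Derivation:
Dir NW: first cell 'W' (not opp) -> no flip
Dir N: opp run (4,2) capped by W -> flip
Dir NE: opp run (4,3), next='.' -> no flip
Dir W: first cell '.' (not opp) -> no flip
Dir E: first cell '.' (not opp) -> no flip
Dir SW: edge -> no flip
Dir S: edge -> no flip
Dir SE: edge -> no flip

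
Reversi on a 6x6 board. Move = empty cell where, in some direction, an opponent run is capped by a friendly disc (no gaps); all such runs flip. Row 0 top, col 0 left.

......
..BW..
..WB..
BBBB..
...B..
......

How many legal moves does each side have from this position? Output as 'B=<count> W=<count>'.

Answer: B=5 W=7

Derivation:
-- B to move --
(0,2): no bracket -> illegal
(0,3): flips 1 -> legal
(0,4): flips 2 -> legal
(1,1): flips 1 -> legal
(1,4): flips 1 -> legal
(2,1): flips 1 -> legal
(2,4): no bracket -> illegal
B mobility = 5
-- W to move --
(0,1): no bracket -> illegal
(0,2): flips 1 -> legal
(0,3): no bracket -> illegal
(1,1): flips 1 -> legal
(1,4): no bracket -> illegal
(2,0): no bracket -> illegal
(2,1): no bracket -> illegal
(2,4): flips 1 -> legal
(3,4): no bracket -> illegal
(4,0): flips 1 -> legal
(4,1): no bracket -> illegal
(4,2): flips 1 -> legal
(4,4): flips 1 -> legal
(5,2): no bracket -> illegal
(5,3): flips 3 -> legal
(5,4): no bracket -> illegal
W mobility = 7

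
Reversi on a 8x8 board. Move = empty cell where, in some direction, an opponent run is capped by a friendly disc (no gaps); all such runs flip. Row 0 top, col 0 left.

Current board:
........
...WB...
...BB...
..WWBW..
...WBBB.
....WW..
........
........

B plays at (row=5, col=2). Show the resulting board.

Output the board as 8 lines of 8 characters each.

Place B at (5,2); scan 8 dirs for brackets.
Dir NW: first cell '.' (not opp) -> no flip
Dir N: first cell '.' (not opp) -> no flip
Dir NE: opp run (4,3) capped by B -> flip
Dir W: first cell '.' (not opp) -> no flip
Dir E: first cell '.' (not opp) -> no flip
Dir SW: first cell '.' (not opp) -> no flip
Dir S: first cell '.' (not opp) -> no flip
Dir SE: first cell '.' (not opp) -> no flip
All flips: (4,3)

Answer: ........
...WB...
...BB...
..WWBW..
...BBBB.
..B.WW..
........
........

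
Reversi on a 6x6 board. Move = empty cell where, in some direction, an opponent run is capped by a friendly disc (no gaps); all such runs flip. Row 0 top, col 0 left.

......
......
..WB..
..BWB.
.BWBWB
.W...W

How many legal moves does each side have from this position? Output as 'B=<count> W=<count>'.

Answer: B=4 W=6

Derivation:
-- B to move --
(1,1): no bracket -> illegal
(1,2): flips 1 -> legal
(1,3): no bracket -> illegal
(2,1): flips 1 -> legal
(2,4): no bracket -> illegal
(3,1): no bracket -> illegal
(3,5): no bracket -> illegal
(4,0): no bracket -> illegal
(5,0): no bracket -> illegal
(5,2): flips 1 -> legal
(5,3): no bracket -> illegal
(5,4): flips 1 -> legal
B mobility = 4
-- W to move --
(1,2): no bracket -> illegal
(1,3): flips 1 -> legal
(1,4): no bracket -> illegal
(2,1): no bracket -> illegal
(2,4): flips 2 -> legal
(2,5): no bracket -> illegal
(3,0): no bracket -> illegal
(3,1): flips 2 -> legal
(3,5): flips 2 -> legal
(4,0): flips 1 -> legal
(5,0): no bracket -> illegal
(5,2): no bracket -> illegal
(5,3): flips 1 -> legal
(5,4): no bracket -> illegal
W mobility = 6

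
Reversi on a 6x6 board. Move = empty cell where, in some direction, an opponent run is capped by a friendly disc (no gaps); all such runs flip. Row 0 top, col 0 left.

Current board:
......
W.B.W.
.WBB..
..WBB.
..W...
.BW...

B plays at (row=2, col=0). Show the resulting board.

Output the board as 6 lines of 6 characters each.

Place B at (2,0); scan 8 dirs for brackets.
Dir NW: edge -> no flip
Dir N: opp run (1,0), next='.' -> no flip
Dir NE: first cell '.' (not opp) -> no flip
Dir W: edge -> no flip
Dir E: opp run (2,1) capped by B -> flip
Dir SW: edge -> no flip
Dir S: first cell '.' (not opp) -> no flip
Dir SE: first cell '.' (not opp) -> no flip
All flips: (2,1)

Answer: ......
W.B.W.
BBBB..
..WBB.
..W...
.BW...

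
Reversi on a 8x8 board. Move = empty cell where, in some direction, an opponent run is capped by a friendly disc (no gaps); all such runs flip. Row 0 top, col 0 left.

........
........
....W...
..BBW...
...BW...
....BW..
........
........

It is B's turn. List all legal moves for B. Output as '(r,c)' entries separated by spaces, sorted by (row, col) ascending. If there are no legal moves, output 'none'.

(1,3): no bracket -> illegal
(1,4): flips 3 -> legal
(1,5): flips 1 -> legal
(2,3): no bracket -> illegal
(2,5): flips 1 -> legal
(3,5): flips 1 -> legal
(4,5): flips 1 -> legal
(4,6): no bracket -> illegal
(5,3): no bracket -> illegal
(5,6): flips 1 -> legal
(6,4): no bracket -> illegal
(6,5): no bracket -> illegal
(6,6): flips 2 -> legal

Answer: (1,4) (1,5) (2,5) (3,5) (4,5) (5,6) (6,6)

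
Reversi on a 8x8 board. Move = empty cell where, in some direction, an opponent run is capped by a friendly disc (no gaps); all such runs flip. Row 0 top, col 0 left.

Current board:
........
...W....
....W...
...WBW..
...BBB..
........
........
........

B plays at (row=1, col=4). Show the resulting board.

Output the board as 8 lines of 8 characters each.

Place B at (1,4); scan 8 dirs for brackets.
Dir NW: first cell '.' (not opp) -> no flip
Dir N: first cell '.' (not opp) -> no flip
Dir NE: first cell '.' (not opp) -> no flip
Dir W: opp run (1,3), next='.' -> no flip
Dir E: first cell '.' (not opp) -> no flip
Dir SW: first cell '.' (not opp) -> no flip
Dir S: opp run (2,4) capped by B -> flip
Dir SE: first cell '.' (not opp) -> no flip
All flips: (2,4)

Answer: ........
...WB...
....B...
...WBW..
...BBB..
........
........
........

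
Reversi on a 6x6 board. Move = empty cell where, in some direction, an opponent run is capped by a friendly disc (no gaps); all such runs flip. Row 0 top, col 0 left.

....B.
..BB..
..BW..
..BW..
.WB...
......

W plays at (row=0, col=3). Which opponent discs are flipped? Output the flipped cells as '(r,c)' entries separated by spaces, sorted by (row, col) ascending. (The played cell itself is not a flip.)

Answer: (1,3)

Derivation:
Dir NW: edge -> no flip
Dir N: edge -> no flip
Dir NE: edge -> no flip
Dir W: first cell '.' (not opp) -> no flip
Dir E: opp run (0,4), next='.' -> no flip
Dir SW: opp run (1,2), next='.' -> no flip
Dir S: opp run (1,3) capped by W -> flip
Dir SE: first cell '.' (not opp) -> no flip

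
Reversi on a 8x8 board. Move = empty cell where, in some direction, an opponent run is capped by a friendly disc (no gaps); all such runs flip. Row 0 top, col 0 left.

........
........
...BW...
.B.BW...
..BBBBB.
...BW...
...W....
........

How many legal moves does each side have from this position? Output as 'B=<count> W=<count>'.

Answer: B=9 W=8

Derivation:
-- B to move --
(1,3): no bracket -> illegal
(1,4): flips 2 -> legal
(1,5): flips 1 -> legal
(2,5): flips 2 -> legal
(3,5): flips 1 -> legal
(5,2): no bracket -> illegal
(5,5): flips 1 -> legal
(6,2): no bracket -> illegal
(6,4): flips 1 -> legal
(6,5): flips 1 -> legal
(7,2): flips 2 -> legal
(7,3): flips 1 -> legal
(7,4): no bracket -> illegal
B mobility = 9
-- W to move --
(1,2): flips 1 -> legal
(1,3): flips 4 -> legal
(1,4): no bracket -> illegal
(2,0): no bracket -> illegal
(2,1): no bracket -> illegal
(2,2): flips 1 -> legal
(3,0): no bracket -> illegal
(3,2): flips 2 -> legal
(3,5): no bracket -> illegal
(3,6): flips 1 -> legal
(3,7): no bracket -> illegal
(4,0): no bracket -> illegal
(4,1): no bracket -> illegal
(4,7): no bracket -> illegal
(5,1): flips 2 -> legal
(5,2): flips 2 -> legal
(5,5): no bracket -> illegal
(5,6): flips 1 -> legal
(5,7): no bracket -> illegal
(6,2): no bracket -> illegal
(6,4): no bracket -> illegal
W mobility = 8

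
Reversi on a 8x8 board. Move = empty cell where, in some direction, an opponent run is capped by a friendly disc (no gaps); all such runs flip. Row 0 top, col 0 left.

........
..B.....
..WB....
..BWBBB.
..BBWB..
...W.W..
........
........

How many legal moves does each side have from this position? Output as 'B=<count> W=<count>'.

-- B to move --
(1,1): no bracket -> illegal
(1,3): no bracket -> illegal
(2,1): flips 1 -> legal
(2,4): flips 1 -> legal
(3,1): no bracket -> illegal
(4,6): no bracket -> illegal
(5,2): no bracket -> illegal
(5,4): flips 1 -> legal
(5,6): no bracket -> illegal
(6,2): flips 2 -> legal
(6,3): flips 1 -> legal
(6,4): flips 1 -> legal
(6,5): flips 1 -> legal
(6,6): no bracket -> illegal
B mobility = 7
-- W to move --
(0,1): no bracket -> illegal
(0,2): flips 1 -> legal
(0,3): no bracket -> illegal
(1,1): no bracket -> illegal
(1,3): flips 1 -> legal
(1,4): no bracket -> illegal
(2,1): no bracket -> illegal
(2,4): flips 2 -> legal
(2,5): flips 2 -> legal
(2,6): flips 1 -> legal
(2,7): no bracket -> illegal
(3,1): flips 2 -> legal
(3,7): flips 3 -> legal
(4,1): flips 2 -> legal
(4,6): flips 1 -> legal
(4,7): no bracket -> illegal
(5,1): flips 1 -> legal
(5,2): flips 2 -> legal
(5,4): no bracket -> illegal
(5,6): no bracket -> illegal
W mobility = 11

Answer: B=7 W=11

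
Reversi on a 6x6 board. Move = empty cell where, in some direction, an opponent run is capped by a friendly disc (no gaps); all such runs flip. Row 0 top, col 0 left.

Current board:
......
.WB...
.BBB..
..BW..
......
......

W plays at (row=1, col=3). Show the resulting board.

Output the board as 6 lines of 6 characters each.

Answer: ......
.WWW..
.BBW..
..BW..
......
......

Derivation:
Place W at (1,3); scan 8 dirs for brackets.
Dir NW: first cell '.' (not opp) -> no flip
Dir N: first cell '.' (not opp) -> no flip
Dir NE: first cell '.' (not opp) -> no flip
Dir W: opp run (1,2) capped by W -> flip
Dir E: first cell '.' (not opp) -> no flip
Dir SW: opp run (2,2), next='.' -> no flip
Dir S: opp run (2,3) capped by W -> flip
Dir SE: first cell '.' (not opp) -> no flip
All flips: (1,2) (2,3)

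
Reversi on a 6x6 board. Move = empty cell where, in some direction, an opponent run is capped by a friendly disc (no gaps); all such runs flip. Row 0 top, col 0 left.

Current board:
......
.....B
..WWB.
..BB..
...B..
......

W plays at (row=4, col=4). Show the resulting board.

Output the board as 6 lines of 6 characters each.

Answer: ......
.....B
..WWB.
..BW..
...BW.
......

Derivation:
Place W at (4,4); scan 8 dirs for brackets.
Dir NW: opp run (3,3) capped by W -> flip
Dir N: first cell '.' (not opp) -> no flip
Dir NE: first cell '.' (not opp) -> no flip
Dir W: opp run (4,3), next='.' -> no flip
Dir E: first cell '.' (not opp) -> no flip
Dir SW: first cell '.' (not opp) -> no flip
Dir S: first cell '.' (not opp) -> no flip
Dir SE: first cell '.' (not opp) -> no flip
All flips: (3,3)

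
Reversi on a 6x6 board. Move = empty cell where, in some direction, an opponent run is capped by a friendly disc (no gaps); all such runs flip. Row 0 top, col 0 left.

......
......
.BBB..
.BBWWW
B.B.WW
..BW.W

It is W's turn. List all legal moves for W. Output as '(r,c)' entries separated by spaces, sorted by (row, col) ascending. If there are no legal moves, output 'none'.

(1,0): no bracket -> illegal
(1,1): flips 1 -> legal
(1,2): flips 1 -> legal
(1,3): flips 1 -> legal
(1,4): no bracket -> illegal
(2,0): flips 2 -> legal
(2,4): no bracket -> illegal
(3,0): flips 2 -> legal
(4,1): no bracket -> illegal
(4,3): no bracket -> illegal
(5,0): no bracket -> illegal
(5,1): flips 2 -> legal

Answer: (1,1) (1,2) (1,3) (2,0) (3,0) (5,1)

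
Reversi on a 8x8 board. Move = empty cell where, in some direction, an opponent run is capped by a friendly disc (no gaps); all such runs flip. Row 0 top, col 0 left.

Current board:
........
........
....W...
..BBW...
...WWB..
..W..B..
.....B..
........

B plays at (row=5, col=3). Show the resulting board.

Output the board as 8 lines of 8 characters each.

Place B at (5,3); scan 8 dirs for brackets.
Dir NW: first cell '.' (not opp) -> no flip
Dir N: opp run (4,3) capped by B -> flip
Dir NE: opp run (4,4), next='.' -> no flip
Dir W: opp run (5,2), next='.' -> no flip
Dir E: first cell '.' (not opp) -> no flip
Dir SW: first cell '.' (not opp) -> no flip
Dir S: first cell '.' (not opp) -> no flip
Dir SE: first cell '.' (not opp) -> no flip
All flips: (4,3)

Answer: ........
........
....W...
..BBW...
...BWB..
..WB.B..
.....B..
........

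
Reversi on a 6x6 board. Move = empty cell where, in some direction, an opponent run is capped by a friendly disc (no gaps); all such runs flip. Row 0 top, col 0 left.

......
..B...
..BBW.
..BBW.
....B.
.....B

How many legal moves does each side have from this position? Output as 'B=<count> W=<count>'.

-- B to move --
(1,3): no bracket -> illegal
(1,4): flips 2 -> legal
(1,5): flips 1 -> legal
(2,5): flips 1 -> legal
(3,5): flips 1 -> legal
(4,3): no bracket -> illegal
(4,5): flips 1 -> legal
B mobility = 5
-- W to move --
(0,1): flips 2 -> legal
(0,2): no bracket -> illegal
(0,3): no bracket -> illegal
(1,1): no bracket -> illegal
(1,3): no bracket -> illegal
(1,4): no bracket -> illegal
(2,1): flips 2 -> legal
(3,1): flips 2 -> legal
(3,5): no bracket -> illegal
(4,1): no bracket -> illegal
(4,2): flips 1 -> legal
(4,3): no bracket -> illegal
(4,5): no bracket -> illegal
(5,3): no bracket -> illegal
(5,4): flips 1 -> legal
W mobility = 5

Answer: B=5 W=5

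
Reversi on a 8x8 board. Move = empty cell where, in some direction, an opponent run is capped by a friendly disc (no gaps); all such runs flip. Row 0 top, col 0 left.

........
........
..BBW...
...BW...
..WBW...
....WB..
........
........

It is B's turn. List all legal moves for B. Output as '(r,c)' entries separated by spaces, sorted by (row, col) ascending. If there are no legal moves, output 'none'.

(1,3): no bracket -> illegal
(1,4): no bracket -> illegal
(1,5): flips 1 -> legal
(2,5): flips 2 -> legal
(3,1): no bracket -> illegal
(3,2): no bracket -> illegal
(3,5): flips 1 -> legal
(4,1): flips 1 -> legal
(4,5): flips 2 -> legal
(5,1): flips 1 -> legal
(5,2): no bracket -> illegal
(5,3): flips 1 -> legal
(6,3): no bracket -> illegal
(6,4): no bracket -> illegal
(6,5): flips 1 -> legal

Answer: (1,5) (2,5) (3,5) (4,1) (4,5) (5,1) (5,3) (6,5)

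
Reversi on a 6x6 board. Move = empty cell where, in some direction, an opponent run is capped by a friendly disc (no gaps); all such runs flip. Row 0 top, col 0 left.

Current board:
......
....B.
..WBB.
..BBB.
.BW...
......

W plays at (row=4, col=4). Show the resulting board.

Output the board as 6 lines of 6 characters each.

Answer: ......
....B.
..WBB.
..BWB.
.BW.W.
......

Derivation:
Place W at (4,4); scan 8 dirs for brackets.
Dir NW: opp run (3,3) capped by W -> flip
Dir N: opp run (3,4) (2,4) (1,4), next='.' -> no flip
Dir NE: first cell '.' (not opp) -> no flip
Dir W: first cell '.' (not opp) -> no flip
Dir E: first cell '.' (not opp) -> no flip
Dir SW: first cell '.' (not opp) -> no flip
Dir S: first cell '.' (not opp) -> no flip
Dir SE: first cell '.' (not opp) -> no flip
All flips: (3,3)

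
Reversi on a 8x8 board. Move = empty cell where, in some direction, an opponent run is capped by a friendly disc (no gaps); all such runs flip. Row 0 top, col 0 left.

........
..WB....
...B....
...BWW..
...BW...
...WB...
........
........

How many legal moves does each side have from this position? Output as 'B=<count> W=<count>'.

Answer: B=9 W=8

Derivation:
-- B to move --
(0,1): flips 1 -> legal
(0,2): no bracket -> illegal
(0,3): no bracket -> illegal
(1,1): flips 1 -> legal
(2,1): no bracket -> illegal
(2,2): no bracket -> illegal
(2,4): flips 2 -> legal
(2,5): flips 1 -> legal
(2,6): no bracket -> illegal
(3,6): flips 2 -> legal
(4,2): no bracket -> illegal
(4,5): flips 2 -> legal
(4,6): no bracket -> illegal
(5,2): flips 1 -> legal
(5,5): flips 1 -> legal
(6,2): no bracket -> illegal
(6,3): flips 1 -> legal
(6,4): no bracket -> illegal
B mobility = 9
-- W to move --
(0,2): no bracket -> illegal
(0,3): flips 4 -> legal
(0,4): no bracket -> illegal
(1,4): flips 1 -> legal
(2,2): flips 1 -> legal
(2,4): no bracket -> illegal
(3,2): flips 1 -> legal
(4,2): flips 1 -> legal
(4,5): no bracket -> illegal
(5,2): flips 1 -> legal
(5,5): flips 1 -> legal
(6,3): no bracket -> illegal
(6,4): flips 1 -> legal
(6,5): no bracket -> illegal
W mobility = 8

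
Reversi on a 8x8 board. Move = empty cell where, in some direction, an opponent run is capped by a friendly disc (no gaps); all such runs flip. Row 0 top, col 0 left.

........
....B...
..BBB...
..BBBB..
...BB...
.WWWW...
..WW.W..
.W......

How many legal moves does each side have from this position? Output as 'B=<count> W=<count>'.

-- B to move --
(4,0): no bracket -> illegal
(4,1): no bracket -> illegal
(4,2): no bracket -> illegal
(4,5): no bracket -> illegal
(5,0): no bracket -> illegal
(5,5): no bracket -> illegal
(5,6): no bracket -> illegal
(6,0): no bracket -> illegal
(6,1): flips 1 -> legal
(6,4): flips 1 -> legal
(6,6): no bracket -> illegal
(7,0): no bracket -> illegal
(7,2): no bracket -> illegal
(7,3): flips 2 -> legal
(7,4): no bracket -> illegal
(7,5): no bracket -> illegal
(7,6): flips 2 -> legal
B mobility = 4
-- W to move --
(0,3): no bracket -> illegal
(0,4): flips 4 -> legal
(0,5): no bracket -> illegal
(1,1): no bracket -> illegal
(1,2): no bracket -> illegal
(1,3): flips 3 -> legal
(1,5): no bracket -> illegal
(2,1): flips 2 -> legal
(2,5): flips 2 -> legal
(2,6): flips 2 -> legal
(3,1): no bracket -> illegal
(3,6): no bracket -> illegal
(4,1): no bracket -> illegal
(4,2): no bracket -> illegal
(4,5): no bracket -> illegal
(4,6): no bracket -> illegal
(5,5): no bracket -> illegal
W mobility = 5

Answer: B=4 W=5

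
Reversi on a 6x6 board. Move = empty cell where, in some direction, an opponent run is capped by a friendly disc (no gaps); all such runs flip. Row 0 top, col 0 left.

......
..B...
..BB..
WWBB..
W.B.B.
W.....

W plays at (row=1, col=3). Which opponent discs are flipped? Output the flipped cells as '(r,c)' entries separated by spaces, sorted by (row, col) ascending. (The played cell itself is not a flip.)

Dir NW: first cell '.' (not opp) -> no flip
Dir N: first cell '.' (not opp) -> no flip
Dir NE: first cell '.' (not opp) -> no flip
Dir W: opp run (1,2), next='.' -> no flip
Dir E: first cell '.' (not opp) -> no flip
Dir SW: opp run (2,2) capped by W -> flip
Dir S: opp run (2,3) (3,3), next='.' -> no flip
Dir SE: first cell '.' (not opp) -> no flip

Answer: (2,2)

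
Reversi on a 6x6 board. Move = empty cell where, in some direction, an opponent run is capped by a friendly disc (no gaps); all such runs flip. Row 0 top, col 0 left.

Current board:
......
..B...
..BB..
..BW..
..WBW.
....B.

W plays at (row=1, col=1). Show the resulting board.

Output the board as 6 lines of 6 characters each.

Answer: ......
.WB...
..WB..
..BW..
..WBW.
....B.

Derivation:
Place W at (1,1); scan 8 dirs for brackets.
Dir NW: first cell '.' (not opp) -> no flip
Dir N: first cell '.' (not opp) -> no flip
Dir NE: first cell '.' (not opp) -> no flip
Dir W: first cell '.' (not opp) -> no flip
Dir E: opp run (1,2), next='.' -> no flip
Dir SW: first cell '.' (not opp) -> no flip
Dir S: first cell '.' (not opp) -> no flip
Dir SE: opp run (2,2) capped by W -> flip
All flips: (2,2)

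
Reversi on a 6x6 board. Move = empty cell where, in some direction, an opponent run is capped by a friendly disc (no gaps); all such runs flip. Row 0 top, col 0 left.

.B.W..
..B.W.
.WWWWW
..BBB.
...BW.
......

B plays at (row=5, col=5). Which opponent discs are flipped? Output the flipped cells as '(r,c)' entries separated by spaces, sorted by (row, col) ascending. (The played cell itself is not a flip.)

Answer: (4,4)

Derivation:
Dir NW: opp run (4,4) capped by B -> flip
Dir N: first cell '.' (not opp) -> no flip
Dir NE: edge -> no flip
Dir W: first cell '.' (not opp) -> no flip
Dir E: edge -> no flip
Dir SW: edge -> no flip
Dir S: edge -> no flip
Dir SE: edge -> no flip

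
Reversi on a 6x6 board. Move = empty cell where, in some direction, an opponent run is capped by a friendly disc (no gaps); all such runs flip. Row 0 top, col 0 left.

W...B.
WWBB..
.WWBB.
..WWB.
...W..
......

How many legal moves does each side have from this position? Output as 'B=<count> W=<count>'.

Answer: B=7 W=6

Derivation:
-- B to move --
(0,1): no bracket -> illegal
(0,2): no bracket -> illegal
(2,0): flips 2 -> legal
(3,0): flips 1 -> legal
(3,1): flips 3 -> legal
(4,1): flips 1 -> legal
(4,2): flips 3 -> legal
(4,4): no bracket -> illegal
(5,2): flips 1 -> legal
(5,3): flips 2 -> legal
(5,4): no bracket -> illegal
B mobility = 7
-- W to move --
(0,1): no bracket -> illegal
(0,2): flips 1 -> legal
(0,3): flips 3 -> legal
(0,5): no bracket -> illegal
(1,4): flips 3 -> legal
(1,5): flips 1 -> legal
(2,5): flips 3 -> legal
(3,5): flips 1 -> legal
(4,4): no bracket -> illegal
(4,5): no bracket -> illegal
W mobility = 6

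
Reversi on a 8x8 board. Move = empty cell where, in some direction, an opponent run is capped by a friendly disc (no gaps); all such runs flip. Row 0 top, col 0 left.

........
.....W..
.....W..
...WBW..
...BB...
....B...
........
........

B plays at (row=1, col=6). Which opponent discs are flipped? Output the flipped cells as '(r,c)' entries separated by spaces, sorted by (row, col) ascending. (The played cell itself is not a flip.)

Dir NW: first cell '.' (not opp) -> no flip
Dir N: first cell '.' (not opp) -> no flip
Dir NE: first cell '.' (not opp) -> no flip
Dir W: opp run (1,5), next='.' -> no flip
Dir E: first cell '.' (not opp) -> no flip
Dir SW: opp run (2,5) capped by B -> flip
Dir S: first cell '.' (not opp) -> no flip
Dir SE: first cell '.' (not opp) -> no flip

Answer: (2,5)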